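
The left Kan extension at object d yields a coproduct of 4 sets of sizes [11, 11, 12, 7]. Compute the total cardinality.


Pointwise, the left Kan extension (Lan_F H)(d) is the colimit, indexed
by the comma category (F downarrow d), of H composed with the
projection (F downarrow d) -> C. Here that colimit is given
as a coproduct (disjoint union) of sets, so its cardinality is the
sum of the sizes of the summands.
Coproduct of sets with sizes: 11 + 11 + 12 + 7
= 41

41


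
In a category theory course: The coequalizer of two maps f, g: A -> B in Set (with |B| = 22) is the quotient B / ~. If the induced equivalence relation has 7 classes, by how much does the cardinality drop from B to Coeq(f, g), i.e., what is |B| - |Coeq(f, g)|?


The coequalizer Coeq(f, g) = B / ~ has one element per equivalence class.
|B| = 22, |Coeq(f, g)| = 7.
|B| - |Coeq(f, g)| = 22 - 7 = 15.

15


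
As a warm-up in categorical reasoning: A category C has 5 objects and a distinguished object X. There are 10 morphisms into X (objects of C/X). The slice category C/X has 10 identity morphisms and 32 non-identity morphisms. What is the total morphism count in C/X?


In the slice category C/X, objects are morphisms to X.
Identity morphisms: 10 (one per object of C/X).
Non-identity morphisms: 32.
Total = 10 + 32 = 42

42


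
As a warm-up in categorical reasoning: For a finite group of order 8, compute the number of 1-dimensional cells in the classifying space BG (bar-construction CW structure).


In the bar-construction CW model of BG, the n-cells are indexed by
n-tuples [g_1|...|g_n] of non-identity elements of G (degenerate
simplices with some g_i = e do not contribute cells), so there are
(|G| - 1)^n n-cells.
For dim = 1 with |G| = 8:
cells = (8 - 1)^1 = 7^1 = 7

7


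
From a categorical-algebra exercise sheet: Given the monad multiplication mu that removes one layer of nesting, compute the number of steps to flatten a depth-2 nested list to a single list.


Each application of mu: T^2 -> T removes one layer of nesting.
Starting at depth 2 (i.e., T^2(X)), we need to reach T(X).
Number of mu applications = 2 - 1 = 1

1


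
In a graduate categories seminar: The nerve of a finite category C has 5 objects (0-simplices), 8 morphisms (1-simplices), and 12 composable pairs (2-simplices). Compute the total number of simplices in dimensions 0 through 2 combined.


The 2-skeleton of the nerve N(C) consists of simplices in dimensions 0, 1, 2:
  |N(C)_0| = 5 (objects)
  |N(C)_1| = 8 (morphisms)
  |N(C)_2| = 12 (composable pairs)
Total = 5 + 8 + 12 = 25

25


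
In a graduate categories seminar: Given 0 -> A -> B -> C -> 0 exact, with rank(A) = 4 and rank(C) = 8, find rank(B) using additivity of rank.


For a short exact sequence 0 -> A -> B -> C -> 0,
rank is additive: rank(B) = rank(A) + rank(C).
rank(B) = 4 + 8 = 12

12


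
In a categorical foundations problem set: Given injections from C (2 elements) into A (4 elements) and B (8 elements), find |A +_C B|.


The pushout A +_C B identifies the images of C in A and B.
|A +_C B| = |A| + |B| - |C| (for injections).
= 4 + 8 - 2 = 10

10


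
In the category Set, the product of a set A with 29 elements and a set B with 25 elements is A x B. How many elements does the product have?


In Set, the product A x B is the Cartesian product.
By the universal property, |A x B| = |A| * |B|.
|A x B| = 29 * 25 = 725

725


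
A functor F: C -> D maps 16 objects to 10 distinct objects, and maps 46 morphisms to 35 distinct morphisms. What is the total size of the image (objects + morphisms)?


The image of F consists of distinct objects and distinct morphisms.
|Im(F)| on objects = 10
|Im(F)| on morphisms = 35
Total image cardinality = 10 + 35 = 45

45


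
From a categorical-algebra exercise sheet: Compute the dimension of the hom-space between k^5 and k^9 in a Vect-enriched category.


In Vect-enriched categories, Hom(k^n, k^m) is the space of m x n matrices.
dim(Hom(k^5, k^9)) = 9 * 5 = 45

45


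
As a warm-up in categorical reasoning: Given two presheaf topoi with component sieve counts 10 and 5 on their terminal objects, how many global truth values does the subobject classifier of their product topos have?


In a product of presheaf topoi E_1 x E_2, the subobject classifier
is Omega = Omega_1 x Omega_2 (componentwise), so
|Omega(top)| = |Omega_1(top_1)| * |Omega_2(top_2)|.
= 10 * 5 = 50.

50


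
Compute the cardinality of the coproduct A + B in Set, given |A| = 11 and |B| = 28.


In Set, the coproduct A + B is the disjoint union.
|A + B| = |A| + |B| = 11 + 28 = 39

39


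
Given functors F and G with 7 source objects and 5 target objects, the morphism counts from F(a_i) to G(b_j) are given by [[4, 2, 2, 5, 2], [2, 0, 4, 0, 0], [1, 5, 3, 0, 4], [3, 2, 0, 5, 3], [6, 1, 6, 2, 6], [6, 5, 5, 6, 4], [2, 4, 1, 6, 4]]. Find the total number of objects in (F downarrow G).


Objects of (F downarrow G) are triples (a, b, h: F(a)->G(b)).
The count equals the sum of all entries in the hom-matrix.
sum(row 0) = 15
sum(row 1) = 6
sum(row 2) = 13
sum(row 3) = 13
sum(row 4) = 21
sum(row 5) = 26
sum(row 6) = 17
Grand total = 111

111


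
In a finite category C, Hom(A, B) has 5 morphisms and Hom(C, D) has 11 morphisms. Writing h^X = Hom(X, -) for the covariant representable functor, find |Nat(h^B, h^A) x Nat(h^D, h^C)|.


By the Yoneda lemma, Nat(h^B, h^A) is isomorphic to Hom(A, B),
so |Nat(h^B, h^A)| = |Hom(A, B)| and |Nat(h^D, h^C)| = |Hom(C, D)|.
|Hom(A, B)| = 5, |Hom(C, D)| = 11.
|Nat(h^B, h^A) x Nat(h^D, h^C)| = 5 * 11 = 55

55


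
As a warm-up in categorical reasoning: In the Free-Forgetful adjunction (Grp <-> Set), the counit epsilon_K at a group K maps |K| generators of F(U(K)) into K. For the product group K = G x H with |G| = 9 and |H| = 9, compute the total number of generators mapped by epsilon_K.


The counit epsilon_K: F(U(K)) -> K of the Free-Forgetful adjunction
maps |K| generators of F(U(K)) into K. For K = G x H (the product group),
|G x H| = |G| * |H|.
Total generators mapped = 9 * 9 = 81.

81


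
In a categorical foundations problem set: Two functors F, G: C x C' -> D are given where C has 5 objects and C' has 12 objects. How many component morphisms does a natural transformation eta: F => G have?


A natural transformation eta: F => G assigns one component morphism per
object of the domain category.
The domain is the product category C x C', so
|Ob(C x C')| = |Ob(C)| * |Ob(C')| = 5 * 12 = 60.
Therefore eta has 60 component morphisms.

60


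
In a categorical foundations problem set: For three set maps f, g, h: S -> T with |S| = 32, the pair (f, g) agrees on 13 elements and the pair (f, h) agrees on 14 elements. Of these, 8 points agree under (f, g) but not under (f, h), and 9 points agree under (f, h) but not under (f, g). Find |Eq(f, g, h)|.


Eq(f, g, h) is the triple-agreement set: points in S where all three
maps take the same value. Using inclusion-exclusion on the pairwise data:
Pair (f, g) agrees on 13 points; pair (f, h) on 14 points.
Points agreeing under (f, g) but not (f, h) = 8; under (f, h) but not (f, g) = 9.
Triple-agreement = agreement-in-(f, g) minus points that agree under (f, g) but not (f, h):
|Eq(f, g, h)| = 13 - 8 = 5
(cross-check via (f, h): 14 - 9 = 5.)

5


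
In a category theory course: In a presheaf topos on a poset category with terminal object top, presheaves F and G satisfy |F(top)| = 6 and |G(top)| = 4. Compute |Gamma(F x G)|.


Global sections of a presheaf on a poset with terminal top satisfy
Gamma(H) ~ H(top). Presheaves admit pointwise products, so
(F x G)(top) = F(top) x G(top) (Cartesian product).
|Gamma(F x G)| = |F(top)| * |G(top)| = 6 * 4 = 24.

24


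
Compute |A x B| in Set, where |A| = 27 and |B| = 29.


In Set, the product A x B is the Cartesian product.
By the universal property, |A x B| = |A| * |B|.
|A x B| = 27 * 29 = 783

783


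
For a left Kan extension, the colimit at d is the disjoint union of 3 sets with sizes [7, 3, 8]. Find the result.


Pointwise, the left Kan extension (Lan_F H)(d) is the colimit, indexed
by the comma category (F downarrow d), of H composed with the
projection (F downarrow d) -> C. Here that colimit is given
as a coproduct (disjoint union) of sets, so its cardinality is the
sum of the sizes of the summands.
Coproduct of sets with sizes: 7 + 3 + 8
= 18

18


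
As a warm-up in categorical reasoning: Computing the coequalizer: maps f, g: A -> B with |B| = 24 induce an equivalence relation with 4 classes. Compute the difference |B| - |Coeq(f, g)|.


The coequalizer Coeq(f, g) = B / ~ has one element per equivalence class.
|B| = 24, |Coeq(f, g)| = 4.
|B| - |Coeq(f, g)| = 24 - 4 = 20.

20


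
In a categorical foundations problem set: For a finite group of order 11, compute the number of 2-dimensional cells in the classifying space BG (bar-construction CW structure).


In the bar-construction CW model of BG, the n-cells are indexed by
n-tuples [g_1|...|g_n] of non-identity elements of G (degenerate
simplices with some g_i = e do not contribute cells), so there are
(|G| - 1)^n n-cells.
For dim = 2 with |G| = 11:
cells = (11 - 1)^2 = 10^2 = 100

100


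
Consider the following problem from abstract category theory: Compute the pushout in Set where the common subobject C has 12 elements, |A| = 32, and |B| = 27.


The pushout A +_C B identifies the images of C in A and B.
|A +_C B| = |A| + |B| - |C| (for injections).
= 32 + 27 - 12 = 47

47


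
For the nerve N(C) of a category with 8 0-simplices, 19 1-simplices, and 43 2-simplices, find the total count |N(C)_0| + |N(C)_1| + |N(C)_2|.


The 2-skeleton of the nerve N(C) consists of simplices in dimensions 0, 1, 2:
  |N(C)_0| = 8 (objects)
  |N(C)_1| = 19 (morphisms)
  |N(C)_2| = 43 (composable pairs)
Total = 8 + 19 + 43 = 70

70


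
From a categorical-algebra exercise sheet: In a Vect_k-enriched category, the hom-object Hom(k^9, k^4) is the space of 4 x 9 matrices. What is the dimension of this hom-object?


In Vect-enriched categories, Hom(k^n, k^m) is the space of m x n matrices.
dim(Hom(k^9, k^4)) = 4 * 9 = 36

36


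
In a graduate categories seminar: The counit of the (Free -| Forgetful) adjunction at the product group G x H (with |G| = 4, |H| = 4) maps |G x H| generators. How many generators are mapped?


The counit epsilon_K: F(U(K)) -> K of the Free-Forgetful adjunction
maps |K| generators of F(U(K)) into K. For K = G x H (the product group),
|G x H| = |G| * |H|.
Total generators mapped = 4 * 4 = 16.

16


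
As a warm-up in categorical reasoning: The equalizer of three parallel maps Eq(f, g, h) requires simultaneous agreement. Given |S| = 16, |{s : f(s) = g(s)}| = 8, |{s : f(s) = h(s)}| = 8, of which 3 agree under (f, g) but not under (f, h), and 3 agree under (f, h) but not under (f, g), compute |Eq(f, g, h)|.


Eq(f, g, h) is the triple-agreement set: points in S where all three
maps take the same value. Using inclusion-exclusion on the pairwise data:
Pair (f, g) agrees on 8 points; pair (f, h) on 8 points.
Points agreeing under (f, g) but not (f, h) = 3; under (f, h) but not (f, g) = 3.
Triple-agreement = agreement-in-(f, g) minus points that agree under (f, g) but not (f, h):
|Eq(f, g, h)| = 8 - 3 = 5
(cross-check via (f, h): 8 - 3 = 5.)

5


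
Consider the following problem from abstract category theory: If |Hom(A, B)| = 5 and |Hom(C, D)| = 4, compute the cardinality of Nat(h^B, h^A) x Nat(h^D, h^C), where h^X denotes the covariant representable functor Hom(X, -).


By the Yoneda lemma, Nat(h^B, h^A) is isomorphic to Hom(A, B),
so |Nat(h^B, h^A)| = |Hom(A, B)| and |Nat(h^D, h^C)| = |Hom(C, D)|.
|Hom(A, B)| = 5, |Hom(C, D)| = 4.
|Nat(h^B, h^A) x Nat(h^D, h^C)| = 5 * 4 = 20

20


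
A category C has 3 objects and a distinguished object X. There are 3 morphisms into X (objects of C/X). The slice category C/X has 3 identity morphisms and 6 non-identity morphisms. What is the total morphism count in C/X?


In the slice category C/X, objects are morphisms to X.
Identity morphisms: 3 (one per object of C/X).
Non-identity morphisms: 6.
Total = 3 + 6 = 9

9


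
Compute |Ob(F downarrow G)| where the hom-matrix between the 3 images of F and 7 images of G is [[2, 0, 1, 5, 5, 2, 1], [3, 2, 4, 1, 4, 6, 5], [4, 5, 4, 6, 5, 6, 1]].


Objects of (F downarrow G) are triples (a, b, h: F(a)->G(b)).
The count equals the sum of all entries in the hom-matrix.
sum(row 0) = 16
sum(row 1) = 25
sum(row 2) = 31
Grand total = 72

72


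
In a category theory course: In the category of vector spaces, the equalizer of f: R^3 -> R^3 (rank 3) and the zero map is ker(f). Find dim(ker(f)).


The equalizer of f and the zero map is ker(f).
By the rank-nullity theorem: dim(ker(f)) = dim(domain) - rank(f).
dim(ker(f)) = 3 - 3 = 0

0


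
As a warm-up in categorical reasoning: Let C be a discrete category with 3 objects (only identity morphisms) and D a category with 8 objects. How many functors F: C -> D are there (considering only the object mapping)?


A functor from a discrete category C to D is determined by
where each object maps. Each of the 3 objects of C can map
to any of the 8 objects of D independently.
Number of functors = 8^3 = 512

512


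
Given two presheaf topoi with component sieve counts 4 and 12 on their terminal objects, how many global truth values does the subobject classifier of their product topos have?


In a product of presheaf topoi E_1 x E_2, the subobject classifier
is Omega = Omega_1 x Omega_2 (componentwise), so
|Omega(top)| = |Omega_1(top_1)| * |Omega_2(top_2)|.
= 4 * 12 = 48.

48


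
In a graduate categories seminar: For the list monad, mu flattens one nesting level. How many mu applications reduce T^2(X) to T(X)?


Each application of mu: T^2 -> T removes one layer of nesting.
Starting at depth 2 (i.e., T^2(X)), we need to reach T(X).
Number of mu applications = 2 - 1 = 1

1


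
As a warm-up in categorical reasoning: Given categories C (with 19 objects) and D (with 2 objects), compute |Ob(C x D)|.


The product category C x D has objects that are pairs (c, d).
Number of pairs = |Ob(C)| * |Ob(D)| = 19 * 2 = 38

38


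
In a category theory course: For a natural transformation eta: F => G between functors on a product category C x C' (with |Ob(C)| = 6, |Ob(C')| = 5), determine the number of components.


A natural transformation eta: F => G assigns one component morphism per
object of the domain category.
The domain is the product category C x C', so
|Ob(C x C')| = |Ob(C)| * |Ob(C')| = 6 * 5 = 30.
Therefore eta has 30 component morphisms.

30


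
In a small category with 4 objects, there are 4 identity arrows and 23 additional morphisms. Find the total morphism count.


Each object has an identity morphism, giving 4 identities.
Adding the 23 non-identity morphisms:
Total = 4 + 23 = 27

27


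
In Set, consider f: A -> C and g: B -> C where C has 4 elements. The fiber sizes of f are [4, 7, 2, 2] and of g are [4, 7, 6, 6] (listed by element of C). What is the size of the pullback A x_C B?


The pullback A x_C B consists of pairs (a, b) with f(a) = g(b).
For each element c in C, the fiber product has |f^-1(c)| * |g^-1(c)| elements.
Summing over C: 4 * 4 + 7 * 7 + 2 * 6 + 2 * 6
= 16 + 49 + 12 + 12 = 89

89


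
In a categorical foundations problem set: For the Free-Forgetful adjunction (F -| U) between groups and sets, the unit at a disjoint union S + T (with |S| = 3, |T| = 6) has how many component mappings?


The unit eta_X: X -> U(F(X)) of the Free-Forgetful adjunction
maps each element of X to a generator of F(X). For X = S + T (disjoint
union in Set), |S + T| = |S| + |T|.
Total mappings = 3 + 6 = 9.

9


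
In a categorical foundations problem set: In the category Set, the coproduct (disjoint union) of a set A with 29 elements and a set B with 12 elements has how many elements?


In Set, the coproduct A + B is the disjoint union.
|A + B| = |A| + |B| = 29 + 12 = 41

41


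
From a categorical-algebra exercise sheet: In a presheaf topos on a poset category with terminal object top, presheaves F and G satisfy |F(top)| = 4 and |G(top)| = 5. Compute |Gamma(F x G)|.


Global sections of a presheaf on a poset with terminal top satisfy
Gamma(H) ~ H(top). Presheaves admit pointwise products, so
(F x G)(top) = F(top) x G(top) (Cartesian product).
|Gamma(F x G)| = |F(top)| * |G(top)| = 4 * 5 = 20.

20


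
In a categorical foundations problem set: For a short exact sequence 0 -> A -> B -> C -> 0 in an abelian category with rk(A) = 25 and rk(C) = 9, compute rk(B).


For a short exact sequence 0 -> A -> B -> C -> 0,
rank is additive: rank(B) = rank(A) + rank(C).
rank(B) = 25 + 9 = 34

34


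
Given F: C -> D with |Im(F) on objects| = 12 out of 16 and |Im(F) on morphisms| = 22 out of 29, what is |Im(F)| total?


The image of F consists of distinct objects and distinct morphisms.
|Im(F)| on objects = 12
|Im(F)| on morphisms = 22
Total image cardinality = 12 + 22 = 34

34


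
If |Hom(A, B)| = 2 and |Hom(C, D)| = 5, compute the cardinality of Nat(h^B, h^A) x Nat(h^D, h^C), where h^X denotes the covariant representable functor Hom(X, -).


By the Yoneda lemma, Nat(h^B, h^A) is isomorphic to Hom(A, B),
so |Nat(h^B, h^A)| = |Hom(A, B)| and |Nat(h^D, h^C)| = |Hom(C, D)|.
|Hom(A, B)| = 2, |Hom(C, D)| = 5.
|Nat(h^B, h^A) x Nat(h^D, h^C)| = 2 * 5 = 10

10


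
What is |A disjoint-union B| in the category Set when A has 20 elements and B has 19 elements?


In Set, the coproduct A + B is the disjoint union.
|A + B| = |A| + |B| = 20 + 19 = 39

39


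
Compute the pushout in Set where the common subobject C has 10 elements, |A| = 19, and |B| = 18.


The pushout A +_C B identifies the images of C in A and B.
|A +_C B| = |A| + |B| - |C| (for injections).
= 19 + 18 - 10 = 27

27


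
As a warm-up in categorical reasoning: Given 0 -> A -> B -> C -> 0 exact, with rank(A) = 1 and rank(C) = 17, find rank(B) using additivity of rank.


For a short exact sequence 0 -> A -> B -> C -> 0,
rank is additive: rank(B) = rank(A) + rank(C).
rank(B) = 1 + 17 = 18

18


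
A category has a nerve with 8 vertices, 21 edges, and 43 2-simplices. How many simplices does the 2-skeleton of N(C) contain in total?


The 2-skeleton of the nerve N(C) consists of simplices in dimensions 0, 1, 2:
  |N(C)_0| = 8 (objects)
  |N(C)_1| = 21 (morphisms)
  |N(C)_2| = 43 (composable pairs)
Total = 8 + 21 + 43 = 72

72


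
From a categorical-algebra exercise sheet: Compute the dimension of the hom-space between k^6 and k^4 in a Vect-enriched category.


In Vect-enriched categories, Hom(k^n, k^m) is the space of m x n matrices.
dim(Hom(k^6, k^4)) = 4 * 6 = 24

24


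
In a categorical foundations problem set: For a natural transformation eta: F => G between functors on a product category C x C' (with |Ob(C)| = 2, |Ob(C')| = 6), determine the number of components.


A natural transformation eta: F => G assigns one component morphism per
object of the domain category.
The domain is the product category C x C', so
|Ob(C x C')| = |Ob(C)| * |Ob(C')| = 2 * 6 = 12.
Therefore eta has 12 component morphisms.

12


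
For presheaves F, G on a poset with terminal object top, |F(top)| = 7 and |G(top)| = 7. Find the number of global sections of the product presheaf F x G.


Global sections of a presheaf on a poset with terminal top satisfy
Gamma(H) ~ H(top). Presheaves admit pointwise products, so
(F x G)(top) = F(top) x G(top) (Cartesian product).
|Gamma(F x G)| = |F(top)| * |G(top)| = 7 * 7 = 49.

49


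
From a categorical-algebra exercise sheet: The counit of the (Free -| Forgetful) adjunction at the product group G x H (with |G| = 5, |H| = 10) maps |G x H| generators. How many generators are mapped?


The counit epsilon_K: F(U(K)) -> K of the Free-Forgetful adjunction
maps |K| generators of F(U(K)) into K. For K = G x H (the product group),
|G x H| = |G| * |H|.
Total generators mapped = 5 * 10 = 50.

50


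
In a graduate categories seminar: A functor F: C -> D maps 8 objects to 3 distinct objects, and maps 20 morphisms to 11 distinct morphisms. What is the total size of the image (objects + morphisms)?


The image of F consists of distinct objects and distinct morphisms.
|Im(F)| on objects = 3
|Im(F)| on morphisms = 11
Total image cardinality = 3 + 11 = 14

14


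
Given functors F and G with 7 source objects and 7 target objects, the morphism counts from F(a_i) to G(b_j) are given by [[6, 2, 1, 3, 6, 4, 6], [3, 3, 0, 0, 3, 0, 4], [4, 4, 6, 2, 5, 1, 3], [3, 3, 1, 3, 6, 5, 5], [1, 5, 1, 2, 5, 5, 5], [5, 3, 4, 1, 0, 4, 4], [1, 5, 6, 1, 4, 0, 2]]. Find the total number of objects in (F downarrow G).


Objects of (F downarrow G) are triples (a, b, h: F(a)->G(b)).
The count equals the sum of all entries in the hom-matrix.
sum(row 0) = 28
sum(row 1) = 13
sum(row 2) = 25
sum(row 3) = 26
sum(row 4) = 24
sum(row 5) = 21
sum(row 6) = 19
Grand total = 156

156


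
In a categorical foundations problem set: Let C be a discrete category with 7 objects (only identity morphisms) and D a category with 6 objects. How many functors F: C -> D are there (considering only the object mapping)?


A functor from a discrete category C to D is determined by
where each object maps. Each of the 7 objects of C can map
to any of the 6 objects of D independently.
Number of functors = 6^7 = 279936

279936


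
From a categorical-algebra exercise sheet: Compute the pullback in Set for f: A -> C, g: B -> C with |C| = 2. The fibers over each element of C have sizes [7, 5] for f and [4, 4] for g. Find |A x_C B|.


The pullback A x_C B consists of pairs (a, b) with f(a) = g(b).
For each element c in C, the fiber product has |f^-1(c)| * |g^-1(c)| elements.
Summing over C: 7 * 4 + 5 * 4
= 28 + 20 = 48

48


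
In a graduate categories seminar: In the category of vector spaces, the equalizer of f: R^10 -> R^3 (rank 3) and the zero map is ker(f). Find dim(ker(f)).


The equalizer of f and the zero map is ker(f).
By the rank-nullity theorem: dim(ker(f)) = dim(domain) - rank(f).
dim(ker(f)) = 10 - 3 = 7

7


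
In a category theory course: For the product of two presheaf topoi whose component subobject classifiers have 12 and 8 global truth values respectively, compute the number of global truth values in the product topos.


In a product of presheaf topoi E_1 x E_2, the subobject classifier
is Omega = Omega_1 x Omega_2 (componentwise), so
|Omega(top)| = |Omega_1(top_1)| * |Omega_2(top_2)|.
= 12 * 8 = 96.

96


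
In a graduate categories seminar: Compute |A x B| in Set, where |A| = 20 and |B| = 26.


In Set, the product A x B is the Cartesian product.
By the universal property, |A x B| = |A| * |B|.
|A x B| = 20 * 26 = 520

520


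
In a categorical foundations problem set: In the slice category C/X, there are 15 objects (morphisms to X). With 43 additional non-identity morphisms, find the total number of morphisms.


In the slice category C/X, objects are morphisms to X.
Identity morphisms: 15 (one per object of C/X).
Non-identity morphisms: 43.
Total = 15 + 43 = 58

58


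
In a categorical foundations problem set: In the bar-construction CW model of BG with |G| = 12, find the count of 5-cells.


In the bar-construction CW model of BG, the n-cells are indexed by
n-tuples [g_1|...|g_n] of non-identity elements of G (degenerate
simplices with some g_i = e do not contribute cells), so there are
(|G| - 1)^n n-cells.
For dim = 5 with |G| = 12:
cells = (12 - 1)^5 = 11^5 = 161051

161051


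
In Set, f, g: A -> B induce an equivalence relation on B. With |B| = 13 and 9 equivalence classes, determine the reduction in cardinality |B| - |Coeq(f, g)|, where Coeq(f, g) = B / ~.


The coequalizer Coeq(f, g) = B / ~ has one element per equivalence class.
|B| = 13, |Coeq(f, g)| = 9.
|B| - |Coeq(f, g)| = 13 - 9 = 4.

4


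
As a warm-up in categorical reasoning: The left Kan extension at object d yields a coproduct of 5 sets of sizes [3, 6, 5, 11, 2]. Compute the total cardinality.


Pointwise, the left Kan extension (Lan_F H)(d) is the colimit, indexed
by the comma category (F downarrow d), of H composed with the
projection (F downarrow d) -> C. Here that colimit is given
as a coproduct (disjoint union) of sets, so its cardinality is the
sum of the sizes of the summands.
Coproduct of sets with sizes: 3 + 6 + 5 + 11 + 2
= 27

27


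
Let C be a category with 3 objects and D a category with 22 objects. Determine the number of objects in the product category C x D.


The product category C x D has objects that are pairs (c, d).
Number of pairs = |Ob(C)| * |Ob(D)| = 3 * 22 = 66

66


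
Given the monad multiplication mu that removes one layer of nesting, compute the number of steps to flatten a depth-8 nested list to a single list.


Each application of mu: T^2 -> T removes one layer of nesting.
Starting at depth 8 (i.e., T^8(X)), we need to reach T(X).
Number of mu applications = 8 - 1 = 7

7


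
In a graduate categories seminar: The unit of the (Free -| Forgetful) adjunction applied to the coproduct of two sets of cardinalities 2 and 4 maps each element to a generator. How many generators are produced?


The unit eta_X: X -> U(F(X)) of the Free-Forgetful adjunction
maps each element of X to a generator of F(X). For X = S + T (disjoint
union in Set), |S + T| = |S| + |T|.
Total mappings = 2 + 4 = 6.

6


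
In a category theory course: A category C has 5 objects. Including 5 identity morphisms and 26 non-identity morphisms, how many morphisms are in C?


Each object has an identity morphism, giving 5 identities.
Adding the 26 non-identity morphisms:
Total = 5 + 26 = 31

31


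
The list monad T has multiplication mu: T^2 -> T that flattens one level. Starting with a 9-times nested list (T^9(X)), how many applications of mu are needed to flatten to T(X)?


Each application of mu: T^2 -> T removes one layer of nesting.
Starting at depth 9 (i.e., T^9(X)), we need to reach T(X).
Number of mu applications = 9 - 1 = 8

8


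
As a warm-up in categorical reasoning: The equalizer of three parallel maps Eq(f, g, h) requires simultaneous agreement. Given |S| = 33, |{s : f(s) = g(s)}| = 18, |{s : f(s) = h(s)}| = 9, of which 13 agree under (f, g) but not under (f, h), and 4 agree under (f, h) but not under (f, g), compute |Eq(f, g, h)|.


Eq(f, g, h) is the triple-agreement set: points in S where all three
maps take the same value. Using inclusion-exclusion on the pairwise data:
Pair (f, g) agrees on 18 points; pair (f, h) on 9 points.
Points agreeing under (f, g) but not (f, h) = 13; under (f, h) but not (f, g) = 4.
Triple-agreement = agreement-in-(f, g) minus points that agree under (f, g) but not (f, h):
|Eq(f, g, h)| = 18 - 13 = 5
(cross-check via (f, h): 9 - 4 = 5.)

5


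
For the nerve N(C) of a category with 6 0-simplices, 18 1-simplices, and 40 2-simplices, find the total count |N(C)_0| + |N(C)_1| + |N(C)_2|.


The 2-skeleton of the nerve N(C) consists of simplices in dimensions 0, 1, 2:
  |N(C)_0| = 6 (objects)
  |N(C)_1| = 18 (morphisms)
  |N(C)_2| = 40 (composable pairs)
Total = 6 + 18 + 40 = 64

64


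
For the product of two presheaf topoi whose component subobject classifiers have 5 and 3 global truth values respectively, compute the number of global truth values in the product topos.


In a product of presheaf topoi E_1 x E_2, the subobject classifier
is Omega = Omega_1 x Omega_2 (componentwise), so
|Omega(top)| = |Omega_1(top_1)| * |Omega_2(top_2)|.
= 5 * 3 = 15.

15


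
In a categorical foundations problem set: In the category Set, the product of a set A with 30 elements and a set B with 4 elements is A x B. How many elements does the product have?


In Set, the product A x B is the Cartesian product.
By the universal property, |A x B| = |A| * |B|.
|A x B| = 30 * 4 = 120

120


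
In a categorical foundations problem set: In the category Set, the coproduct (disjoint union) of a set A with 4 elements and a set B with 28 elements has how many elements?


In Set, the coproduct A + B is the disjoint union.
|A + B| = |A| + |B| = 4 + 28 = 32

32


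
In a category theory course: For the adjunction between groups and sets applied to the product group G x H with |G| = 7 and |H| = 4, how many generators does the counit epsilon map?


The counit epsilon_K: F(U(K)) -> K of the Free-Forgetful adjunction
maps |K| generators of F(U(K)) into K. For K = G x H (the product group),
|G x H| = |G| * |H|.
Total generators mapped = 7 * 4 = 28.

28


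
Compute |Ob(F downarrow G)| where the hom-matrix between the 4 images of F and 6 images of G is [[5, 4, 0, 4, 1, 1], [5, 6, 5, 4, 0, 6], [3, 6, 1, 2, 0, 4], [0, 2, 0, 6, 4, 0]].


Objects of (F downarrow G) are triples (a, b, h: F(a)->G(b)).
The count equals the sum of all entries in the hom-matrix.
sum(row 0) = 15
sum(row 1) = 26
sum(row 2) = 16
sum(row 3) = 12
Grand total = 69

69


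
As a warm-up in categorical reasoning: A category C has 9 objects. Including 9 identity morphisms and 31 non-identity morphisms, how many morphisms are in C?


Each object has an identity morphism, giving 9 identities.
Adding the 31 non-identity morphisms:
Total = 9 + 31 = 40

40


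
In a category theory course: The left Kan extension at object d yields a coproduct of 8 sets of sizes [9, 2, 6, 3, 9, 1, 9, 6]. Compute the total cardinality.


Pointwise, the left Kan extension (Lan_F H)(d) is the colimit, indexed
by the comma category (F downarrow d), of H composed with the
projection (F downarrow d) -> C. Here that colimit is given
as a coproduct (disjoint union) of sets, so its cardinality is the
sum of the sizes of the summands.
Coproduct of sets with sizes: 9 + 2 + 6 + 3 + 9 + 1 + 9 + 6
= 45

45


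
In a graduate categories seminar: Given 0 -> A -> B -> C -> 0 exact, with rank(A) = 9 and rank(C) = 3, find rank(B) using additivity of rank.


For a short exact sequence 0 -> A -> B -> C -> 0,
rank is additive: rank(B) = rank(A) + rank(C).
rank(B) = 9 + 3 = 12

12


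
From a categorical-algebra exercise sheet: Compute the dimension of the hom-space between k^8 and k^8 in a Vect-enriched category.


In Vect-enriched categories, Hom(k^n, k^m) is the space of m x n matrices.
dim(Hom(k^8, k^8)) = 8 * 8 = 64

64


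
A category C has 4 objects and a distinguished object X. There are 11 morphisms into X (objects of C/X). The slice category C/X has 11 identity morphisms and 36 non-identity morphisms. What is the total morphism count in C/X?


In the slice category C/X, objects are morphisms to X.
Identity morphisms: 11 (one per object of C/X).
Non-identity morphisms: 36.
Total = 11 + 36 = 47

47


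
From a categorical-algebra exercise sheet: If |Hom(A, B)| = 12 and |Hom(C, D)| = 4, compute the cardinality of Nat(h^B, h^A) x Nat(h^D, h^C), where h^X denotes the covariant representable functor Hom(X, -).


By the Yoneda lemma, Nat(h^B, h^A) is isomorphic to Hom(A, B),
so |Nat(h^B, h^A)| = |Hom(A, B)| and |Nat(h^D, h^C)| = |Hom(C, D)|.
|Hom(A, B)| = 12, |Hom(C, D)| = 4.
|Nat(h^B, h^A) x Nat(h^D, h^C)| = 12 * 4 = 48

48


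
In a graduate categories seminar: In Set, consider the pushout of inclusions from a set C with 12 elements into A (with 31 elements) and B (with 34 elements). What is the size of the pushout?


The pushout A +_C B identifies the images of C in A and B.
|A +_C B| = |A| + |B| - |C| (for injections).
= 31 + 34 - 12 = 53

53


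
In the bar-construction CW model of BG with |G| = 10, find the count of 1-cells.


In the bar-construction CW model of BG, the n-cells are indexed by
n-tuples [g_1|...|g_n] of non-identity elements of G (degenerate
simplices with some g_i = e do not contribute cells), so there are
(|G| - 1)^n n-cells.
For dim = 1 with |G| = 10:
cells = (10 - 1)^1 = 9^1 = 9

9


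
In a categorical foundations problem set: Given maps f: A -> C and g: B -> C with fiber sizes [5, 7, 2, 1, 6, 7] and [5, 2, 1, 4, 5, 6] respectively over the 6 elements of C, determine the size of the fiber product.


The pullback A x_C B consists of pairs (a, b) with f(a) = g(b).
For each element c in C, the fiber product has |f^-1(c)| * |g^-1(c)| elements.
Summing over C: 5 * 5 + 7 * 2 + 2 * 1 + 1 * 4 + 6 * 5 + 7 * 6
= 25 + 14 + 2 + 4 + 30 + 42 = 117

117


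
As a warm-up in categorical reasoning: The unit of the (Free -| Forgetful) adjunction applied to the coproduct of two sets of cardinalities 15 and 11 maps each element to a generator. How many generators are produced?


The unit eta_X: X -> U(F(X)) of the Free-Forgetful adjunction
maps each element of X to a generator of F(X). For X = S + T (disjoint
union in Set), |S + T| = |S| + |T|.
Total mappings = 15 + 11 = 26.

26


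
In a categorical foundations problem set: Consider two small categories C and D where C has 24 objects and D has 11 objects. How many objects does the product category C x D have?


The product category C x D has objects that are pairs (c, d).
Number of pairs = |Ob(C)| * |Ob(D)| = 24 * 11 = 264

264


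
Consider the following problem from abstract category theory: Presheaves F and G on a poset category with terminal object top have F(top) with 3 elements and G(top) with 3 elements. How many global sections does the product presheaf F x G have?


Global sections of a presheaf on a poset with terminal top satisfy
Gamma(H) ~ H(top). Presheaves admit pointwise products, so
(F x G)(top) = F(top) x G(top) (Cartesian product).
|Gamma(F x G)| = |F(top)| * |G(top)| = 3 * 3 = 9.

9


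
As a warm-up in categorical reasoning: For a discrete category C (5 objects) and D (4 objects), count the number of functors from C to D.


A functor from a discrete category C to D is determined by
where each object maps. Each of the 5 objects of C can map
to any of the 4 objects of D independently.
Number of functors = 4^5 = 1024

1024


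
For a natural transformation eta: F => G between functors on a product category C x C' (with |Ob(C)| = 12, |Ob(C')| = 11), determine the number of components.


A natural transformation eta: F => G assigns one component morphism per
object of the domain category.
The domain is the product category C x C', so
|Ob(C x C')| = |Ob(C)| * |Ob(C')| = 12 * 11 = 132.
Therefore eta has 132 component morphisms.

132


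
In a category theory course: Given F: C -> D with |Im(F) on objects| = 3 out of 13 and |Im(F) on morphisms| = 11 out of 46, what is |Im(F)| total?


The image of F consists of distinct objects and distinct morphisms.
|Im(F)| on objects = 3
|Im(F)| on morphisms = 11
Total image cardinality = 3 + 11 = 14

14


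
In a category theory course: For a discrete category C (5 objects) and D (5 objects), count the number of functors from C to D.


A functor from a discrete category C to D is determined by
where each object maps. Each of the 5 objects of C can map
to any of the 5 objects of D independently.
Number of functors = 5^5 = 3125

3125


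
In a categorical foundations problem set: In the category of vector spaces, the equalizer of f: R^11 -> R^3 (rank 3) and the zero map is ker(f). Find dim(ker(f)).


The equalizer of f and the zero map is ker(f).
By the rank-nullity theorem: dim(ker(f)) = dim(domain) - rank(f).
dim(ker(f)) = 11 - 3 = 8

8


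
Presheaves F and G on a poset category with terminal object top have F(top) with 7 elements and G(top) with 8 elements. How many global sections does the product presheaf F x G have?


Global sections of a presheaf on a poset with terminal top satisfy
Gamma(H) ~ H(top). Presheaves admit pointwise products, so
(F x G)(top) = F(top) x G(top) (Cartesian product).
|Gamma(F x G)| = |F(top)| * |G(top)| = 7 * 8 = 56.

56


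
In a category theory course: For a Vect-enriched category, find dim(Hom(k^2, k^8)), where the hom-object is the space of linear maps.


In Vect-enriched categories, Hom(k^n, k^m) is the space of m x n matrices.
dim(Hom(k^2, k^8)) = 8 * 2 = 16

16


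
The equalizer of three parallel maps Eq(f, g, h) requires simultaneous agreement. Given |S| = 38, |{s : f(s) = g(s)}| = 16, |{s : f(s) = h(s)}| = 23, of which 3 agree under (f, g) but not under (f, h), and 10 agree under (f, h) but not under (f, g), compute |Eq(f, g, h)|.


Eq(f, g, h) is the triple-agreement set: points in S where all three
maps take the same value. Using inclusion-exclusion on the pairwise data:
Pair (f, g) agrees on 16 points; pair (f, h) on 23 points.
Points agreeing under (f, g) but not (f, h) = 3; under (f, h) but not (f, g) = 10.
Triple-agreement = agreement-in-(f, g) minus points that agree under (f, g) but not (f, h):
|Eq(f, g, h)| = 16 - 3 = 13
(cross-check via (f, h): 23 - 10 = 13.)

13


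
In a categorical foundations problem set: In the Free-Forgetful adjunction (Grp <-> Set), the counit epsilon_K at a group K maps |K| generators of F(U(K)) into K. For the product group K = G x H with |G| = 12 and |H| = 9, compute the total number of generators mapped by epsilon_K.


The counit epsilon_K: F(U(K)) -> K of the Free-Forgetful adjunction
maps |K| generators of F(U(K)) into K. For K = G x H (the product group),
|G x H| = |G| * |H|.
Total generators mapped = 12 * 9 = 108.

108


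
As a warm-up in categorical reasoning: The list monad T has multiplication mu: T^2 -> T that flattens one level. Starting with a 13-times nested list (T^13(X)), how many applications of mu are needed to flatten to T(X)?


Each application of mu: T^2 -> T removes one layer of nesting.
Starting at depth 13 (i.e., T^13(X)), we need to reach T(X).
Number of mu applications = 13 - 1 = 12

12


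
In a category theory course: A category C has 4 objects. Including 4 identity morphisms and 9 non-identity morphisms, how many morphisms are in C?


Each object has an identity morphism, giving 4 identities.
Adding the 9 non-identity morphisms:
Total = 4 + 9 = 13

13


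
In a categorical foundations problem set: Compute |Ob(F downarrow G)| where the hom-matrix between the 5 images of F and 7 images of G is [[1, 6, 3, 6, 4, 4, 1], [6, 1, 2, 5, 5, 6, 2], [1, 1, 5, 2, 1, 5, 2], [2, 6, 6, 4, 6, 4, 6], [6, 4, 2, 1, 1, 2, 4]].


Objects of (F downarrow G) are triples (a, b, h: F(a)->G(b)).
The count equals the sum of all entries in the hom-matrix.
sum(row 0) = 25
sum(row 1) = 27
sum(row 2) = 17
sum(row 3) = 34
sum(row 4) = 20
Grand total = 123

123


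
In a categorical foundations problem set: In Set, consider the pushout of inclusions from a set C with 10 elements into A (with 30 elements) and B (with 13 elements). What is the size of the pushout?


The pushout A +_C B identifies the images of C in A and B.
|A +_C B| = |A| + |B| - |C| (for injections).
= 30 + 13 - 10 = 33

33


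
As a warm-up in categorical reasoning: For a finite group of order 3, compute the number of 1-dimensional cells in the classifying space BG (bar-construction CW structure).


In the bar-construction CW model of BG, the n-cells are indexed by
n-tuples [g_1|...|g_n] of non-identity elements of G (degenerate
simplices with some g_i = e do not contribute cells), so there are
(|G| - 1)^n n-cells.
For dim = 1 with |G| = 3:
cells = (3 - 1)^1 = 2^1 = 2

2


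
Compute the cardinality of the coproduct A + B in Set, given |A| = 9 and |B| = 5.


In Set, the coproduct A + B is the disjoint union.
|A + B| = |A| + |B| = 9 + 5 = 14

14


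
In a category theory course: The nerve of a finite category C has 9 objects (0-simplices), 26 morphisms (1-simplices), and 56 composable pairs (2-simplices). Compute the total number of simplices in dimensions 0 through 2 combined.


The 2-skeleton of the nerve N(C) consists of simplices in dimensions 0, 1, 2:
  |N(C)_0| = 9 (objects)
  |N(C)_1| = 26 (morphisms)
  |N(C)_2| = 56 (composable pairs)
Total = 9 + 26 + 56 = 91

91


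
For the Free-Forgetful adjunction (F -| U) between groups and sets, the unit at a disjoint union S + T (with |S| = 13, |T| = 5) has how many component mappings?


The unit eta_X: X -> U(F(X)) of the Free-Forgetful adjunction
maps each element of X to a generator of F(X). For X = S + T (disjoint
union in Set), |S + T| = |S| + |T|.
Total mappings = 13 + 5 = 18.

18
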